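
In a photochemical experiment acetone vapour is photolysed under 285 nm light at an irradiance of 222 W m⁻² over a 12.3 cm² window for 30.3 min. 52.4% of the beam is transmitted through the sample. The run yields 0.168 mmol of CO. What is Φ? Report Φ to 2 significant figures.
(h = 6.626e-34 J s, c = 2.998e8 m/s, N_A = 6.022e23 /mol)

Product: 0.168 mmol = 1.68e-4 mol.
Photon energy at 285 nm: hc/λ = (6.626e-34)(2.998e8)/(285e-9) = 6.970e-19 J.
Energy delivered: (222 W m⁻²)(12.3e-4 m²)(1818 s) = 496.4 J.
Photons incident: 496.4 / 6.970e-19 = 7.122e20, i.e. 7.122e20/6.022e23 = 0.001183 mol.
Fraction absorbed: 1 − 52.4/100 = 0.4760.
Photons absorbed: 0.4760 × 0.001183 = 5.631e-4 mol.
Φ = 1.68e-4 mol / 5.631e-4 mol photons = 0.30.

Φ = 0.30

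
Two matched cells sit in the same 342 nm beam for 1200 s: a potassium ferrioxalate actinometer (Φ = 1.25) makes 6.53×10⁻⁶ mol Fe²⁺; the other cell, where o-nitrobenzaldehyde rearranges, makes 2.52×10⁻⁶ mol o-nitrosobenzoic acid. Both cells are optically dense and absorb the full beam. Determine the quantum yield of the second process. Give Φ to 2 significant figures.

Φ = 0.48

Photons absorbed by the actinometer: 6.53×10⁻⁶ / 1.25 = 5.224×10⁻⁶ mol.
Φ(unknown) = 2.52×10⁻⁶ / 5.224×10⁻⁶ = 0.48.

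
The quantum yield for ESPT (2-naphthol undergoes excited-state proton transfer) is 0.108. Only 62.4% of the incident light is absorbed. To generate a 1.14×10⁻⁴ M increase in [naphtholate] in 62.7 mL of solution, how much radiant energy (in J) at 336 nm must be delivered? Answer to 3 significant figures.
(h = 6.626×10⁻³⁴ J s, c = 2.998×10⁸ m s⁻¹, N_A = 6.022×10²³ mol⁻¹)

Product: (1.14×10⁻⁴ M)(0.0627 L) = 7.148×10⁻⁶ mol.
Photons that must be absorbed: 7.148×10⁻⁶ / 0.108 = 6.619×10⁻⁵ mol.
Incident photons needed: 6.619×10⁻⁵ / 0.624 = 1.061×10⁻⁴ mol.
Photon energy: hc/λ = 5.912×10⁻¹⁹ J; per mole, 3.560×10⁵ J mol⁻¹.
Energy required: 1.061×10⁻⁴ × 3.560×10⁵ = 37.8 J.

37.8 J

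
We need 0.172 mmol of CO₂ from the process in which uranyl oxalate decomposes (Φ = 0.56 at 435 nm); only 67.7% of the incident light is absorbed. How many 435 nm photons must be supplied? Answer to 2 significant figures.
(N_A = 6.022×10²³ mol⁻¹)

2.7×10²⁰ photons

Product: 0.172 mmol = 1.72×10⁻⁴ mol.
Photons that must be absorbed: 1.72×10⁻⁴ / 0.56 = 3.071×10⁻⁴ mol.
Incident photons needed: 3.071×10⁻⁴ / 0.677 = 4.536×10⁻⁴ mol.
Photon count: 4.536×10⁻⁴ × 6.022×10²³ = 2.7×10²⁰.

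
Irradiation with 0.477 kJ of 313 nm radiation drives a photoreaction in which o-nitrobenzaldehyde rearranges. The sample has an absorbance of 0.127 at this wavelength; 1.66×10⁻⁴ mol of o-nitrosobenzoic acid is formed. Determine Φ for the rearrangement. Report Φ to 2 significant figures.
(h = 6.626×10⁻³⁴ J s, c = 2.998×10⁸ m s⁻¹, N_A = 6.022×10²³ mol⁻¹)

Φ = 0.52

Photon energy at 313 nm: hc/λ = (6.626×10⁻³⁴)(2.998×10⁸)/(313×10⁻⁹) = 6.347×10⁻¹⁹ J.
Incident energy: 0.477 kJ = 477 J.
Photons incident: 477 / 6.347×10⁻¹⁹ = 7.515×10²⁰, i.e. 7.515×10²⁰/6.022×10²³ = 0.001248 mol.
Fraction absorbed: 1 − 10^(−0.127) = 0.2536.
Photons absorbed: 0.2536 × 0.001248 = 3.165×10⁻⁴ mol.
Φ = 1.66×10⁻⁴ mol / 3.165×10⁻⁴ mol photons = 0.52.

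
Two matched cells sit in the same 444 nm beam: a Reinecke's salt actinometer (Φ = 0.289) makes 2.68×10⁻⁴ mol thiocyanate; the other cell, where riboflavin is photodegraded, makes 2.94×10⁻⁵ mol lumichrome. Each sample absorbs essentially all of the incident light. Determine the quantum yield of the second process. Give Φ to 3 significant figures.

Photons absorbed by the actinometer: 2.68×10⁻⁴ / 0.289 = 9.273×10⁻⁴ mol.
Φ(unknown) = 2.94×10⁻⁵ / 9.273×10⁻⁴ = 0.0317.

Φ = 0.0317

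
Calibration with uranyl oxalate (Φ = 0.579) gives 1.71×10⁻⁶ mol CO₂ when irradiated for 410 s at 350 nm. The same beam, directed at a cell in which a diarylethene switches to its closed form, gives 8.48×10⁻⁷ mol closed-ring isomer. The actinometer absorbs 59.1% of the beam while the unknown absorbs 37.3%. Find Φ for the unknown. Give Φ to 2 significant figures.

Φ = 0.45

Photons absorbed by the actinometer: 1.71×10⁻⁶ / 0.579 = 2.953×10⁻⁶ mol.
Incident flux: 2.953×10⁻⁶ / 0.591 = 4.997×10⁻⁶ einstein.
Absorbed by unknown: 0.373 × 4.997×10⁻⁶ = 1.864×10⁻⁶ mol.
Φ(unknown) = 8.48×10⁻⁷ / 1.864×10⁻⁶ = 0.45.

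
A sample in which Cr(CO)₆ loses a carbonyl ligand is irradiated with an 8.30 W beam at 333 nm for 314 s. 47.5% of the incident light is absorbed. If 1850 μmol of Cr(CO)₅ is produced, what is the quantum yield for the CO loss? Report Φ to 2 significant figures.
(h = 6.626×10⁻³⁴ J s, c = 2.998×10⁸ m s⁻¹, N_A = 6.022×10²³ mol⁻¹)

Product: 1850 μmol = 0.00185 mol.
Photon energy at 333 nm: hc/λ = (6.626×10⁻³⁴)(2.998×10⁸)/(333×10⁻⁹) = 5.965×10⁻¹⁹ J.
Energy delivered: (8.30 W)(314 s) = 2606 J.
Photons incident: 2606 / 5.965×10⁻¹⁹ = 4.369×10²¹, i.e. 4.369×10²¹/6.022×10²³ = 0.007255 mol.
Photons absorbed: 0.475 × 0.007255 = 0.003446 mol.
Φ = 0.00185 mol / 0.003446 mol photons = 0.54.

Φ = 0.54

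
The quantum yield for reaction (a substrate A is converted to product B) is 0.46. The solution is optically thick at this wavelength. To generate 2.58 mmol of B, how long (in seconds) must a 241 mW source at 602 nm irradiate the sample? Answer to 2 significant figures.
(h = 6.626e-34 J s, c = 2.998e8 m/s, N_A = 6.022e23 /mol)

t ≈ 4600 s

Product: 2.58 mmol = 0.00258 mol.
Photons that must be absorbed: 0.00258 / 0.46 = 0.005609 mol.
Photon energy: hc/λ = 3.300e-19 J; per mole, 1.987e5 J mol⁻¹.
Energy required: 0.005609 × 1.987e5 = 1115 J.
Time: 1115 J / 0.241 W = 4600 s.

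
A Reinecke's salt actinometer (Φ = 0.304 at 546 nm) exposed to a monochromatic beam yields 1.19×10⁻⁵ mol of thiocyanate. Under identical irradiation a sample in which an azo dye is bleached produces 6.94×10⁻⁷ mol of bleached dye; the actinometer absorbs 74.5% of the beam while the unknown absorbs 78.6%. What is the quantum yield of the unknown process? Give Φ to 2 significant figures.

Φ = 0.017

Photons absorbed by the actinometer: 1.19×10⁻⁵ / 0.304 = 3.914×10⁻⁵ mol.
Incident flux: 3.914×10⁻⁵ / 0.745 = 5.254×10⁻⁵ einstein.
Absorbed by unknown: 0.786 × 5.254×10⁻⁵ = 4.130×10⁻⁵ mol.
Φ(unknown) = 6.94×10⁻⁷ / 4.130×10⁻⁵ = 0.017.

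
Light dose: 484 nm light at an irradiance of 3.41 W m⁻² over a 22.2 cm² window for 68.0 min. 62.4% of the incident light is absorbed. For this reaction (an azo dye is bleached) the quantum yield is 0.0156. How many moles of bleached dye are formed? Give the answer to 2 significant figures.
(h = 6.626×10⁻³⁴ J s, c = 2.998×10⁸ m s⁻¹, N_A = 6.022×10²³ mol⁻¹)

1.2×10⁻⁶ mol

Photon energy at 484 nm: hc/λ = (6.626×10⁻³⁴)(2.998×10⁸)/(484×10⁻⁹) = 4.104×10⁻¹⁹ J.
Energy delivered: (3.41 W m⁻²)(22.2×10⁻⁴ m²)(4080 s) = 30.89 J.
Photons incident: 30.89 / 4.104×10⁻¹⁹ = 7.527×10¹⁹, i.e. 7.527×10¹⁹/6.022×10²³ = 1.250×10⁻⁴ mol.
Photons absorbed: 0.624 × 1.250×10⁻⁴ = 7.800×10⁻⁵ mol.
Product: Φ × n_abs = 0.0156 × 7.800×10⁻⁵ = 1.217×10⁻⁶ mol.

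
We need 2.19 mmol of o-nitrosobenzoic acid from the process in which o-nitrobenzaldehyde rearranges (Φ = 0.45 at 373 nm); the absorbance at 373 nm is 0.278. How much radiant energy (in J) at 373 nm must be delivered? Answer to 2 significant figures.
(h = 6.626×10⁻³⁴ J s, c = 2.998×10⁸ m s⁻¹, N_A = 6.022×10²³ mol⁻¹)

Product: 2.19 mmol = 0.00219 mol.
Photons that must be absorbed: 0.00219 / 0.45 = 0.004867 mol.
Fraction absorbed: 1 − 10^(−0.278) = 0.4728.
Incident photons needed: 0.004867 / 0.4728 = 0.01029 mol.
Photon energy: hc/λ = 5.326×10⁻¹⁹ J; per mole, 3.207×10⁵ J mol⁻¹.
Energy required: 0.01029 × 3.207×10⁵ = 3300 J.

3300 J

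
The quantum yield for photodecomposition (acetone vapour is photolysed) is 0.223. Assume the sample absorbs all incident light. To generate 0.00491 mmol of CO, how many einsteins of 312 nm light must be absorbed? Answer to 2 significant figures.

Product: 0.00491 mmol = 4.91×10⁻⁶ mol.
Photons that must be absorbed: 4.91×10⁻⁶ / 0.223 = 2.202×10⁻⁵ mol.

2.2×10⁻⁵ einstein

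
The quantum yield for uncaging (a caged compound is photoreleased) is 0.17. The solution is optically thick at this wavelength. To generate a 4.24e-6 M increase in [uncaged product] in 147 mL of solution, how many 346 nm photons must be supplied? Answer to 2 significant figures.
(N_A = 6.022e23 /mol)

2.2e18 photons

Product: (4.24e-6 M)(0.147 L) = 6.233e-7 mol.
Photons that must be absorbed: 6.233e-7 / 0.17 = 3.666e-6 mol.
Photon count: 3.666e-6 × 6.022e23 = 2.2e18.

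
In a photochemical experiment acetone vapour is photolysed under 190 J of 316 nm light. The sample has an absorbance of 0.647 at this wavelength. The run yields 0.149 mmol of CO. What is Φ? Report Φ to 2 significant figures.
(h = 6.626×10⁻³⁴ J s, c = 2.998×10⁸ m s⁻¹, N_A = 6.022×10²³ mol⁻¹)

Φ = 0.38

Product: 0.149 mmol = 1.49×10⁻⁴ mol.
Photon energy at 316 nm: hc/λ = (6.626×10⁻³⁴)(2.998×10⁸)/(316×10⁻⁹) = 6.286×10⁻¹⁹ J.
Photons incident: 190 / 6.286×10⁻¹⁹ = 3.023×10²⁰, i.e. 3.023×10²⁰/6.022×10²³ = 5.020×10⁻⁴ mol.
Fraction absorbed: 1 − 10^(−0.647) = 0.7746.
Photons absorbed: 0.7746 × 5.020×10⁻⁴ = 3.888×10⁻⁴ mol.
Φ = 1.49×10⁻⁴ mol / 3.888×10⁻⁴ mol photons = 0.38.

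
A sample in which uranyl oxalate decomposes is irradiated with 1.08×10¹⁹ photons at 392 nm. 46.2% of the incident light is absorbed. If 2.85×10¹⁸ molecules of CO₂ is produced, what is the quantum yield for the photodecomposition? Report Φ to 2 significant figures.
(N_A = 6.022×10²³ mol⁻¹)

Product: 2.85×10¹⁸ / 6.022×10²³ = 4.733×10⁻⁶ mol.
Moles of photons: 1.08×10¹⁹ / 6.022×10²³ = 1.793×10⁻⁵ mol.
Photons absorbed: 0.462 × 1.793×10⁻⁵ = 8.284×10⁻⁶ mol.
Φ = 4.733×10⁻⁶ mol / 8.284×10⁻⁶ mol photons = 0.57.

Φ = 0.57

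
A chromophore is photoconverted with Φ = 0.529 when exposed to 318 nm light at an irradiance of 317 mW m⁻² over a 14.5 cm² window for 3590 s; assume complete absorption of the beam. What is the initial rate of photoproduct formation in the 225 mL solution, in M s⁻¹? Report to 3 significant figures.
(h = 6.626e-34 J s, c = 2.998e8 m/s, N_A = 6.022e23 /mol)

Photon energy at 318 nm: hc/λ = (6.626e-34)(2.998e8)/(318e-9) = 6.247e-19 J.
Energy delivered: (317 mW m⁻²)(14.5e-4 m²)(3590 s) = 1.650 J.
Photons incident: 1.650 / 6.247e-19 = 2.641e18, i.e. 2.641e18/6.022e23 = 4.386e-6 mol.
Product formed: 0.529 × 4.386e-6 = 2.320e-6 mol.
Rate: 2.320e-6 mol / (3590 s × 0.225 L) = 2.87e-9 M s⁻¹.

2.87e-9 M s⁻¹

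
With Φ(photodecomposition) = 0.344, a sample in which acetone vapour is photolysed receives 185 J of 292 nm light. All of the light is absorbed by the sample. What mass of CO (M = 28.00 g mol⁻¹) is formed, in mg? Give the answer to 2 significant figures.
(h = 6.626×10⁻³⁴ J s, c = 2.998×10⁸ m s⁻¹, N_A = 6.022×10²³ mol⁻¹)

Photon energy at 292 nm: hc/λ = (6.626×10⁻³⁴)(2.998×10⁸)/(292×10⁻⁹) = 6.803×10⁻¹⁹ J.
Photons incident: 185 / 6.803×10⁻¹⁹ = 2.719×10²⁰, i.e. 2.719×10²⁰/6.022×10²³ = 4.515×10⁻⁴ mol.
Product: Φ × n_abs = 0.344 × 4.515×10⁻⁴ = 1.553×10⁻⁴ mol.
Mass: 1.553×10⁻⁴ × 28.00 = 0.004348 g = 4.3 mg.

4.3 mg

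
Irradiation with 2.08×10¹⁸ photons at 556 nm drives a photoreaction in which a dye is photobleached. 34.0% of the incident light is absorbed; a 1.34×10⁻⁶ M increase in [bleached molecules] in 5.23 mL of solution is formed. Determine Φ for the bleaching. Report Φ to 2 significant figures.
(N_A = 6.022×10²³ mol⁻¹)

Product: (1.34×10⁻⁶ M)(0.00523 L) = 7.008×10⁻⁹ mol.
Moles of photons: 2.08×10¹⁸ / 6.022×10²³ = 3.454×10⁻⁶ mol.
Photons absorbed: 0.340 × 3.454×10⁻⁶ = 1.174×10⁻⁶ mol.
Φ = 7.008×10⁻⁹ mol / 1.174×10⁻⁶ mol photons = 0.0060.

Φ = 0.0060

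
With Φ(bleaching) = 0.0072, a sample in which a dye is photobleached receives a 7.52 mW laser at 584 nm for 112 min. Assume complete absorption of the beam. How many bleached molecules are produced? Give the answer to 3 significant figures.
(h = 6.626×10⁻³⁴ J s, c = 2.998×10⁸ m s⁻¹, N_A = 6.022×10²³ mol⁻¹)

1.07×10¹⁸ bleached molecules

Photon energy at 584 nm: hc/λ = (6.626×10⁻³⁴)(2.998×10⁸)/(584×10⁻⁹) = 3.401×10⁻¹⁹ J.
Energy delivered: (7.52 mW)(6720 s) = 50.53 J.
Photons incident: 50.53 / 3.401×10⁻¹⁹ = 1.486×10²⁰, i.e. 1.486×10²⁰/6.022×10²³ = 2.468×10⁻⁴ mol.
Product: Φ × n_abs = 0.0072 × 2.468×10⁻⁴ = 1.777×10⁻⁶ mol.
As a count: 1.777×10⁻⁶ × 6.022×10²³ = 1.07×10¹⁸.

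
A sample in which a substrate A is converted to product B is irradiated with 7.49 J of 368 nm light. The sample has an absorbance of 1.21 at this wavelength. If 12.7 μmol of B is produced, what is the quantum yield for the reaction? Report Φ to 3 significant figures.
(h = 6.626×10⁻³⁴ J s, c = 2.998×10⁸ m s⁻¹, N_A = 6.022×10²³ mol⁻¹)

Φ = 0.587

Product: 12.7 μmol = 1.27×10⁻⁵ mol.
Photon energy at 368 nm: hc/λ = (6.626×10⁻³⁴)(2.998×10⁸)/(368×10⁻⁹) = 5.398×10⁻¹⁹ J.
Photons incident: 7.49 / 5.398×10⁻¹⁹ = 1.388×10¹⁹, i.e. 1.388×10¹⁹/6.022×10²³ = 2.305×10⁻⁵ mol.
Fraction absorbed: 1 − 10^(−1.21) = 0.9383.
Photons absorbed: 0.9383 × 2.305×10⁻⁵ = 2.163×10⁻⁵ mol.
Φ = 1.27×10⁻⁵ mol / 2.163×10⁻⁵ mol photons = 0.587.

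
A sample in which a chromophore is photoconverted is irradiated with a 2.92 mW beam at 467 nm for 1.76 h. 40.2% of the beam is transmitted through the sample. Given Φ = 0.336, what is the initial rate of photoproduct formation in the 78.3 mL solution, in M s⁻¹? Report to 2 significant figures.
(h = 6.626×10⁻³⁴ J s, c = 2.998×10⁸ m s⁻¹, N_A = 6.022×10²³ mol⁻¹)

2.9×10⁻⁸ M s⁻¹

Photon energy at 467 nm: hc/λ = (6.626×10⁻³⁴)(2.998×10⁸)/(467×10⁻⁹) = 4.254×10⁻¹⁹ J.
Energy delivered: (2.92 mW)(6336 s) = 18.50 J.
Photons incident: 18.50 / 4.254×10⁻¹⁹ = 4.349×10¹⁹, i.e. 4.349×10¹⁹/6.022×10²³ = 7.222×10⁻⁵ mol.
Fraction absorbed: 1 − 40.2/100 = 0.5980.
Photons absorbed: 0.5980 × 7.222×10⁻⁵ = 4.319×10⁻⁵ mol.
Product formed: 0.336 × 4.319×10⁻⁵ = 1.451×10⁻⁵ mol.
Rate: 1.451×10⁻⁵ mol / (6336 s × 0.0783 L) = 2.9×10⁻⁸ M s⁻¹.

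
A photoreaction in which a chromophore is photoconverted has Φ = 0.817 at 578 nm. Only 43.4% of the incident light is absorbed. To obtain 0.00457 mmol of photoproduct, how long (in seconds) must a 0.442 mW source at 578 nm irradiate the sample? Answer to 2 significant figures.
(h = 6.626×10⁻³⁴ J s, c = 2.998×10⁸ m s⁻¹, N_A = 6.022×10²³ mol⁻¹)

t ≈ 6000 s

Product: 0.00457 mmol = 4.57×10⁻⁶ mol.
Photons that must be absorbed: 4.57×10⁻⁶ / 0.817 = 5.594×10⁻⁶ mol.
Incident photons needed: 5.594×10⁻⁶ / 0.434 = 1.289×10⁻⁵ mol.
Photon energy: hc/λ = 3.437×10⁻¹⁹ J; per mole, 2.070×10⁵ J mol⁻¹.
Energy required: 1.289×10⁻⁵ × 2.070×10⁵ = 2.668 J.
Time: 2.668 J / 0.000442 W = 6000 s.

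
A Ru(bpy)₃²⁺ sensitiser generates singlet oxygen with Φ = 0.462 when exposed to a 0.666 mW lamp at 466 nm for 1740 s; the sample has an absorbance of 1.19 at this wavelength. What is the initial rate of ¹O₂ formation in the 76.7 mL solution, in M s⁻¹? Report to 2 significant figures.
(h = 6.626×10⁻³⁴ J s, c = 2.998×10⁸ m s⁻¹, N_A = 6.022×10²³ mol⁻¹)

1.5×10⁻⁸ M s⁻¹

Photon energy at 466 nm: hc/λ = (6.626×10⁻³⁴)(2.998×10⁸)/(466×10⁻⁹) = 4.263×10⁻¹⁹ J.
Energy delivered: (0.666 mW)(1740 s) = 1.159 J.
Photons incident: 1.159 / 4.263×10⁻¹⁹ = 2.719×10¹⁸, i.e. 2.719×10¹⁸/6.022×10²³ = 4.515×10⁻⁶ mol.
Fraction absorbed: 1 − 10^(−1.19) = 0.9354.
Photons absorbed: 0.9354 × 4.515×10⁻⁶ = 4.223×10⁻⁶ mol.
Product formed: 0.462 × 4.223×10⁻⁶ = 1.951×10⁻⁶ mol.
Rate: 1.951×10⁻⁶ mol / (1740 s × 0.0767 L) = 1.5×10⁻⁸ M s⁻¹.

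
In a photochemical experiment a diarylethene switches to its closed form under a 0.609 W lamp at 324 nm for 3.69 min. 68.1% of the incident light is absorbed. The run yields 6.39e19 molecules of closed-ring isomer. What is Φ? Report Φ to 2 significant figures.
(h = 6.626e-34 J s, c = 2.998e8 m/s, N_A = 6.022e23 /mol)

Φ = 0.43

Product: 6.39e19 / 6.022e23 = 1.061e-4 mol.
Photon energy at 324 nm: hc/λ = (6.626e-34)(2.998e8)/(324e-9) = 6.131e-19 J.
Energy delivered: (0.609 W)(221.4 s) = 134.8 J.
Photons incident: 134.8 / 6.131e-19 = 2.199e20, i.e. 2.199e20/6.022e23 = 3.652e-4 mol.
Photons absorbed: 0.681 × 3.652e-4 = 2.487e-4 mol.
Φ = 1.061e-4 mol / 2.487e-4 mol photons = 0.43.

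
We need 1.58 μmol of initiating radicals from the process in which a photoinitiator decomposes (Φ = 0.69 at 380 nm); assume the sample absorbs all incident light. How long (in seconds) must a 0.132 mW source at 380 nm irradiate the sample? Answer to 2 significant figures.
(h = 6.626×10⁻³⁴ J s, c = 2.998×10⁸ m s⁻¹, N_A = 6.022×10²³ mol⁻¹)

Product: 1.58 μmol = 1.58×10⁻⁶ mol.
Photons that must be absorbed: 1.58×10⁻⁶ / 0.69 = 2.290×10⁻⁶ mol.
Photon energy: hc/λ = 5.228×10⁻¹⁹ J; per mole, 3.148×10⁵ J mol⁻¹.
Energy required: 2.290×10⁻⁶ × 3.148×10⁵ = 0.7209 J.
Time: 0.7209 J / 0.000132 W = 5500 s.

t ≈ 5500 s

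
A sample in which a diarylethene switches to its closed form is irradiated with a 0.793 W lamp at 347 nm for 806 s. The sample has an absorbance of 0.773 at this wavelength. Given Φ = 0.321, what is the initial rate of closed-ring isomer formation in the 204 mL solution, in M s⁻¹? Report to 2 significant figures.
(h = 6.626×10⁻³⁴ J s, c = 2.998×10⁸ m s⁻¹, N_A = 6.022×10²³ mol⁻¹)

Photon energy at 347 nm: hc/λ = (6.626×10⁻³⁴)(2.998×10⁸)/(347×10⁻⁹) = 5.725×10⁻¹⁹ J.
Energy delivered: (0.793 W)(806 s) = 639.2 J.
Photons incident: 639.2 / 5.725×10⁻¹⁹ = 1.117×10²¹, i.e. 1.117×10²¹/6.022×10²³ = 0.001855 mol.
Fraction absorbed: 1 − 10^(−0.773) = 0.8313.
Photons absorbed: 0.8313 × 0.001855 = 0.001542 mol.
Product formed: 0.321 × 0.001542 = 4.950×10⁻⁴ mol.
Rate: 4.950×10⁻⁴ mol / (806 s × 0.204 L) = 3.0×10⁻⁶ M s⁻¹.

3.0×10⁻⁶ M s⁻¹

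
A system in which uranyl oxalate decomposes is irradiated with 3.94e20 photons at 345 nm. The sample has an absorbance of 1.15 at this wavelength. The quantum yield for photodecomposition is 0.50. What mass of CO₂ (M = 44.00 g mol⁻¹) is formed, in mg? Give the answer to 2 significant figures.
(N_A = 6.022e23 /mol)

13 mg

Moles of photons: 3.94e20 / 6.022e23 = 6.543e-4 mol.
Fraction absorbed: 1 − 10^(−1.15) = 0.9292.
Photons absorbed: 0.9292 × 6.543e-4 = 6.080e-4 mol.
Product: Φ × n_abs = 0.50 × 6.080e-4 = 3.040e-4 mol.
Mass: 3.040e-4 × 44.00 = 0.01338 g = 13 mg.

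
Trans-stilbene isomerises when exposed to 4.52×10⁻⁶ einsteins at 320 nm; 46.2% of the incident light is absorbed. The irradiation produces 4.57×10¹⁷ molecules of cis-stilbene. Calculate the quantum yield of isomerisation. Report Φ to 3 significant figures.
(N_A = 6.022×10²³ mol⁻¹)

Product: 4.57×10¹⁷ / 6.022×10²³ = 7.589×10⁻⁷ mol.
Photons absorbed: 0.462 × 4.52×10⁻⁶ = 2.088×10⁻⁶ mol.
Φ = 7.589×10⁻⁷ mol / 2.088×10⁻⁶ mol photons = 0.363.

Φ = 0.363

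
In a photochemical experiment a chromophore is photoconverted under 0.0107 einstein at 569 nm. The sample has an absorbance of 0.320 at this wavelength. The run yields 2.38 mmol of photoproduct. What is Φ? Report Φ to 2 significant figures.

Φ = 0.43

Product: 2.38 mmol = 0.00238 mol.
Fraction absorbed: 1 − 10^(−0.320) = 0.5214.
Photons absorbed: 0.5214 × 0.0107 = 0.005579 mol.
Φ = 0.00238 mol / 0.005579 mol photons = 0.43.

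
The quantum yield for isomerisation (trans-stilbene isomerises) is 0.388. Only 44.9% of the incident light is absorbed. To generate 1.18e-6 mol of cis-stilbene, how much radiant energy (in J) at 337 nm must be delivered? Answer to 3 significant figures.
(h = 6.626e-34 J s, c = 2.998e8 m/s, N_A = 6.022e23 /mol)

2.40 J

Photons that must be absorbed: 1.18e-6 / 0.388 = 3.041e-6 mol.
Incident photons needed: 3.041e-6 / 0.449 = 6.773e-6 mol.
Photon energy: hc/λ = 5.895e-19 J; per mole, 3.550e5 J mol⁻¹.
Energy required: 6.773e-6 × 3.550e5 = 2.40 J.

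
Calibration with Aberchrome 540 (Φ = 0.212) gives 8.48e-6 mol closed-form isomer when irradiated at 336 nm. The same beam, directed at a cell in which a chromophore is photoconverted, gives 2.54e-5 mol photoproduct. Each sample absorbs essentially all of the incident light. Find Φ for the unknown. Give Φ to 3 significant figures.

Φ = 0.635

Photons absorbed by the actinometer: 8.48e-6 / 0.212 = 4.000e-5 mol.
Φ(unknown) = 2.54e-5 / 4.000e-5 = 0.635.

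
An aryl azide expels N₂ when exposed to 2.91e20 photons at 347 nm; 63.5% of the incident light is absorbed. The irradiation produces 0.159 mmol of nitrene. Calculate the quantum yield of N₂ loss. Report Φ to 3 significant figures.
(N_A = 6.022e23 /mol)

Product: 0.159 mmol = 1.59e-4 mol.
Moles of photons: 2.91e20 / 6.022e23 = 4.832e-4 mol.
Photons absorbed: 0.635 × 4.832e-4 = 3.068e-4 mol.
Φ = 1.59e-4 mol / 3.068e-4 mol photons = 0.518.

Φ = 0.518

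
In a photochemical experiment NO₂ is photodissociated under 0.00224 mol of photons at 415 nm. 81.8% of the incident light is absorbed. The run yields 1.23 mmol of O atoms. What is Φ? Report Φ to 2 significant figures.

Product: 1.23 mmol = 0.00123 mol.
Photons absorbed: 0.818 × 0.00224 = 0.001832 mol.
Φ = 0.00123 mol / 0.001832 mol photons = 0.67.

Φ = 0.67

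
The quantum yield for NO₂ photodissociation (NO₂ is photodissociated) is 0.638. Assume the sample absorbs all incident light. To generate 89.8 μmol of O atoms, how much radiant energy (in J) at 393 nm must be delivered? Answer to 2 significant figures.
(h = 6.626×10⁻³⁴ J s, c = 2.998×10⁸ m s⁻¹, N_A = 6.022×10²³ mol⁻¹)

43 J

Product: 89.8 μmol = 8.98×10⁻⁵ mol.
Photons that must be absorbed: 8.98×10⁻⁵ / 0.638 = 1.408×10⁻⁴ mol.
Photon energy: hc/λ = 5.055×10⁻¹⁹ J; per mole, 3.044×10⁵ J mol⁻¹.
Energy required: 1.408×10⁻⁴ × 3.044×10⁵ = 43 J.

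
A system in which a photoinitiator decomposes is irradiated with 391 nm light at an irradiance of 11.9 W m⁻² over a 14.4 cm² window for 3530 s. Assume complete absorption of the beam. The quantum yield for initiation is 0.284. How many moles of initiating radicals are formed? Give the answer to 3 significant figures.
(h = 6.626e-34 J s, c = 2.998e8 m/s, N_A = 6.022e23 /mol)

5.62e-5 mol

Photon energy at 391 nm: hc/λ = (6.626e-34)(2.998e8)/(391e-9) = 5.080e-19 J.
Energy delivered: (11.9 W m⁻²)(14.4e-4 m²)(3530 s) = 60.49 J.
Photons incident: 60.49 / 5.080e-19 = 1.191e20, i.e. 1.191e20/6.022e23 = 1.978e-4 mol.
Product: Φ × n_abs = 0.284 × 1.978e-4 = 5.618e-5 mol.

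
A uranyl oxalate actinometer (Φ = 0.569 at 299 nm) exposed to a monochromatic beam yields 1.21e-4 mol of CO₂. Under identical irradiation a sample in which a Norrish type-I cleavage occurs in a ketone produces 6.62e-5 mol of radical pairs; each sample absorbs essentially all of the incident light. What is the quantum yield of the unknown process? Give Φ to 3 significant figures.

Photons absorbed by the actinometer: 1.21e-4 / 0.569 = 2.127e-4 mol.
Φ(unknown) = 6.62e-5 / 2.127e-4 = 0.311.

Φ = 0.311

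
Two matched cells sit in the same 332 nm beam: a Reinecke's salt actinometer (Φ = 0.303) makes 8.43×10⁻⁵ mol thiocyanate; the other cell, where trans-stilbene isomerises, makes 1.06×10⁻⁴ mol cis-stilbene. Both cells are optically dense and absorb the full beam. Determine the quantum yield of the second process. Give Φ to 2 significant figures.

Photons absorbed by the actinometer: 8.43×10⁻⁵ / 0.303 = 2.782×10⁻⁴ mol.
Φ(unknown) = 1.06×10⁻⁴ / 2.782×10⁻⁴ = 0.38.

Φ = 0.38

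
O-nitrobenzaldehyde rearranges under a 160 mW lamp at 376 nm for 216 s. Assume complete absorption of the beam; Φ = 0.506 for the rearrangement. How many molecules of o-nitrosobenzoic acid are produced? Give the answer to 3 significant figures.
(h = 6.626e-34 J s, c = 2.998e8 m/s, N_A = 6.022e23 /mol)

3.31e19 molecules

Photon energy at 376 nm: hc/λ = (6.626e-34)(2.998e8)/(376e-9) = 5.283e-19 J.
Energy delivered: (160 mW)(216 s) = 34.56 J.
Photons incident: 34.56 / 5.283e-19 = 6.542e19, i.e. 6.542e19/6.022e23 = 1.086e-4 mol.
Product: Φ × n_abs = 0.506 × 1.086e-4 = 5.495e-5 mol.
As a count: 5.495e-5 × 6.022e23 = 3.31e19.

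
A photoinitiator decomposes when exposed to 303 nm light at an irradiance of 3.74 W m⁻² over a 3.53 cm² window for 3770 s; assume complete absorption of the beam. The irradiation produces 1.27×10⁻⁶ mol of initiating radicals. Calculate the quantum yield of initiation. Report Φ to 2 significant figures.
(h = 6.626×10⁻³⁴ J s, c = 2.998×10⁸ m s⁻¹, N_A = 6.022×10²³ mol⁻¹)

Photon energy at 303 nm: hc/λ = (6.626×10⁻³⁴)(2.998×10⁸)/(303×10⁻⁹) = 6.556×10⁻¹⁹ J.
Energy delivered: (3.74 W m⁻²)(3.53×10⁻⁴ m²)(3770 s) = 4.977 J.
Photons incident: 4.977 / 6.556×10⁻¹⁹ = 7.592×10¹⁸, i.e. 7.592×10¹⁸/6.022×10²³ = 1.261×10⁻⁵ mol.
Φ = 1.27×10⁻⁶ mol / 1.261×10⁻⁵ mol photons = 0.10.

Φ = 0.10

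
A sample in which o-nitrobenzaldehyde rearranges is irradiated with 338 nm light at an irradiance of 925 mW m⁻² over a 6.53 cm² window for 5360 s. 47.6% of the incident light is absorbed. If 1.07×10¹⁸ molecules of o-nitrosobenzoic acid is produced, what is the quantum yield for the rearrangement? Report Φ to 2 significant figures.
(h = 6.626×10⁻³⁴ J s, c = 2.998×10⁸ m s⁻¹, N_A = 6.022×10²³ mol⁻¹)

Product: 1.07×10¹⁸ / 6.022×10²³ = 1.777×10⁻⁶ mol.
Photon energy at 338 nm: hc/λ = (6.626×10⁻³⁴)(2.998×10⁸)/(338×10⁻⁹) = 5.877×10⁻¹⁹ J.
Energy delivered: (925 mW m⁻²)(6.53×10⁻⁴ m²)(5360 s) = 3.238 J.
Photons incident: 3.238 / 5.877×10⁻¹⁹ = 5.510×10¹⁸, i.e. 5.510×10¹⁸/6.022×10²³ = 9.150×10⁻⁶ mol.
Photons absorbed: 0.476 × 9.150×10⁻⁶ = 4.355×10⁻⁶ mol.
Φ = 1.777×10⁻⁶ mol / 4.355×10⁻⁶ mol photons = 0.41.

Φ = 0.41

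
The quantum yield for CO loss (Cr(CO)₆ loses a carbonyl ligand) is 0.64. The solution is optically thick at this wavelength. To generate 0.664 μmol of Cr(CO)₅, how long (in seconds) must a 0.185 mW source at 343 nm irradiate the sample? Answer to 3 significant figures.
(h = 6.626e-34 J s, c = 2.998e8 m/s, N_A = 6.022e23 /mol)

t ≈ 1960 s

Product: 0.664 μmol = 6.64e-7 mol.
Photons that must be absorbed: 6.64e-7 / 0.64 = 1.038e-6 mol.
Photon energy: hc/λ = 5.791e-19 J; per mole, 3.487e5 J mol⁻¹.
Energy required: 1.038e-6 × 3.487e5 = 0.3620 J.
Time: 0.3620 J / 0.000185 W = 1960 s.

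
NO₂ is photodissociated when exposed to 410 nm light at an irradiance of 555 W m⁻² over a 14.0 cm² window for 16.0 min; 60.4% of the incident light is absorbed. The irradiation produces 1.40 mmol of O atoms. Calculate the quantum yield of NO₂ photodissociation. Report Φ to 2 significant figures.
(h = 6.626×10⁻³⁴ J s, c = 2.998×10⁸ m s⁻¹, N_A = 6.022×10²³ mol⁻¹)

Product: 1.40 mmol = 0.00140 mol.
Photon energy at 410 nm: hc/λ = (6.626×10⁻³⁴)(2.998×10⁸)/(410×10⁻⁹) = 4.845×10⁻¹⁹ J.
Energy delivered: (555 W m⁻²)(14.0×10⁻⁴ m²)(960 s) = 745.9 J.
Photons incident: 745.9 / 4.845×10⁻¹⁹ = 1.540×10²¹, i.e. 1.540×10²¹/6.022×10²³ = 0.002557 mol.
Photons absorbed: 0.604 × 0.002557 = 0.001544 mol.
Φ = 0.00140 mol / 0.001544 mol photons = 0.91.

Φ = 0.91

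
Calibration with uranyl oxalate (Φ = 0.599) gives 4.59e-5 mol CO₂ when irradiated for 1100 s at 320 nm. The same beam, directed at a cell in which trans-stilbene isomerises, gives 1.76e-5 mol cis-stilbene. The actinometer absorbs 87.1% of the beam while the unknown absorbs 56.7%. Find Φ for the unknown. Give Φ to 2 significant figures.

Φ = 0.35

Photons absorbed by the actinometer: 4.59e-5 / 0.599 = 7.663e-5 mol.
Incident flux: 7.663e-5 / 0.871 = 8.798e-5 einstein.
Absorbed by unknown: 0.567 × 8.798e-5 = 4.988e-5 mol.
Φ(unknown) = 1.76e-5 / 4.988e-5 = 0.35.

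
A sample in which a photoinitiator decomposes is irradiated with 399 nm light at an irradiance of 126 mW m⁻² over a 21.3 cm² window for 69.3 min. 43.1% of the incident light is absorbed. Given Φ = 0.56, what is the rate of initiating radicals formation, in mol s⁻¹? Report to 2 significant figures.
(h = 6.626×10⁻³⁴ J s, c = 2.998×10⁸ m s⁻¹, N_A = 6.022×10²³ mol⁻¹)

2.2×10⁻¹⁰ mol s⁻¹

Photon energy at 399 nm: hc/λ = (6.626×10⁻³⁴)(2.998×10⁸)/(399×10⁻⁹) = 4.979×10⁻¹⁹ J.
Energy delivered: (126 mW m⁻²)(21.3×10⁻⁴ m²)(4158 s) = 1.116 J.
Photons incident: 1.116 / 4.979×10⁻¹⁹ = 2.241×10¹⁸, i.e. 2.241×10¹⁸/6.022×10²³ = 3.721×10⁻⁶ mol.
Photons absorbed: 0.431 × 3.721×10⁻⁶ = 1.604×10⁻⁶ mol.
Product formed: 0.56 × 1.604×10⁻⁶ = 8.982×10⁻⁷ mol.
Rate: 8.982×10⁻⁷ / 4158 s = 2.2×10⁻¹⁰ mol s⁻¹.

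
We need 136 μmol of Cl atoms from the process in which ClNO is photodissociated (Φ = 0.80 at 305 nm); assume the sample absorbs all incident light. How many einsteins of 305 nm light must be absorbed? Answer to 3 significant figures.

1.70×10⁻⁴ einstein

Product: 136 μmol = 1.36×10⁻⁴ mol.
Photons that must be absorbed: 1.36×10⁻⁴ / 0.80 = 1.700×10⁻⁴ mol.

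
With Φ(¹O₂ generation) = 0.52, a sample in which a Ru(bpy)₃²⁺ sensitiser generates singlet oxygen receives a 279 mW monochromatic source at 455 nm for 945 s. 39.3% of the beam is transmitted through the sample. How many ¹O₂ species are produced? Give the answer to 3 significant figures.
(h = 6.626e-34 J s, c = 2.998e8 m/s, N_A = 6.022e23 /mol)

1.91e20 species

Photon energy at 455 nm: hc/λ = (6.626e-34)(2.998e8)/(455e-9) = 4.366e-19 J.
Energy delivered: (279 mW)(945 s) = 263.7 J.
Photons incident: 263.7 / 4.366e-19 = 6.040e20, i.e. 6.040e20/6.022e23 = 0.001003 mol.
Fraction absorbed: 1 − 39.3/100 = 0.6070.
Photons absorbed: 0.6070 × 0.001003 = 6.088e-4 mol.
Product: Φ × n_abs = 0.52 × 6.088e-4 = 3.166e-4 mol.
As a count: 3.166e-4 × 6.022e23 = 1.91e20.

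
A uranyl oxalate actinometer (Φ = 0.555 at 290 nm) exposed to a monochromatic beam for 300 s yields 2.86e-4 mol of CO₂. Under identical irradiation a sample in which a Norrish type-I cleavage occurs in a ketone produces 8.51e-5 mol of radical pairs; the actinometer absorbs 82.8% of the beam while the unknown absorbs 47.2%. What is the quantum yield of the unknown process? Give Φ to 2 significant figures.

Φ = 0.29

Photons absorbed by the actinometer: 2.86e-4 / 0.555 = 5.153e-4 mol.
Incident flux: 5.153e-4 / 0.828 = 6.223e-4 einstein.
Absorbed by unknown: 0.472 × 6.223e-4 = 2.937e-4 mol.
Φ(unknown) = 8.51e-5 / 2.937e-4 = 0.29.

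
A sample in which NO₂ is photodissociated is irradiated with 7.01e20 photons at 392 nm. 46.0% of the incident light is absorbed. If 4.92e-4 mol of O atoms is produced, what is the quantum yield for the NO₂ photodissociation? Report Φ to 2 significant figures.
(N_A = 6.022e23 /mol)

Φ = 0.92

Moles of photons: 7.01e20 / 6.022e23 = 0.001164 mol.
Photons absorbed: 0.460 × 0.001164 = 5.354e-4 mol.
Φ = 4.92e-4 mol / 5.354e-4 mol photons = 0.92.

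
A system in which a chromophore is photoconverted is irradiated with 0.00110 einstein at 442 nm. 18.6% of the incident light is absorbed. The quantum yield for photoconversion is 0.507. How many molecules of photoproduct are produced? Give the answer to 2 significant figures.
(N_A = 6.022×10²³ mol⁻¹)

6.2×10¹⁹ molecules

Photons absorbed: 0.186 × 0.00110 = 2.046×10⁻⁴ mol.
Product: Φ × n_abs = 0.507 × 2.046×10⁻⁴ = 1.037×10⁻⁴ mol.
As a count: 1.037×10⁻⁴ × 6.022×10²³ = 6.2×10¹⁹.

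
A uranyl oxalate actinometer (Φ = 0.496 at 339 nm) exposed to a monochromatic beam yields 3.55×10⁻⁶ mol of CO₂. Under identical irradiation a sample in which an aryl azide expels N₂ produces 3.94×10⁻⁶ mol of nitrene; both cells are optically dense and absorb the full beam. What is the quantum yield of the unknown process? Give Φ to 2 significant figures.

Photons absorbed by the actinometer: 3.55×10⁻⁶ / 0.496 = 7.157×10⁻⁶ mol.
Φ(unknown) = 3.94×10⁻⁶ / 7.157×10⁻⁶ = 0.55.

Φ = 0.55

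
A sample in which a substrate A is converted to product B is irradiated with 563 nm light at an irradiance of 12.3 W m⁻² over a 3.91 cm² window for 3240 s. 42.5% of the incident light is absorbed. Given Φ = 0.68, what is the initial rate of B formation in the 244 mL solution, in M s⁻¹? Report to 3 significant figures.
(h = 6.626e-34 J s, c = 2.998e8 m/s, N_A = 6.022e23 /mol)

Photon energy at 563 nm: hc/λ = (6.626e-34)(2.998e8)/(563e-9) = 3.528e-19 J.
Energy delivered: (12.3 W m⁻²)(3.91e-4 m²)(3240 s) = 15.58 J.
Photons incident: 15.58 / 3.528e-19 = 4.416e19, i.e. 4.416e19/6.022e23 = 7.333e-5 mol.
Photons absorbed: 0.425 × 7.333e-5 = 3.117e-5 mol.
Product formed: 0.68 × 3.117e-5 = 2.120e-5 mol.
Rate: 2.120e-5 mol / (3240 s × 0.244 L) = 2.68e-8 M s⁻¹.

2.68e-8 M s⁻¹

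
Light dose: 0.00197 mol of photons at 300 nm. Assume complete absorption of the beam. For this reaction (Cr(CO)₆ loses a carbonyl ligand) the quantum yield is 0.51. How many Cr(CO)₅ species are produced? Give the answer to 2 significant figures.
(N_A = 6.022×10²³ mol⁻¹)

6.1×10²⁰ species

Product: Φ × n_abs = 0.51 × 0.00197 = 0.001005 mol.
As a count: 0.001005 × 6.022×10²³ = 6.1×10²⁰.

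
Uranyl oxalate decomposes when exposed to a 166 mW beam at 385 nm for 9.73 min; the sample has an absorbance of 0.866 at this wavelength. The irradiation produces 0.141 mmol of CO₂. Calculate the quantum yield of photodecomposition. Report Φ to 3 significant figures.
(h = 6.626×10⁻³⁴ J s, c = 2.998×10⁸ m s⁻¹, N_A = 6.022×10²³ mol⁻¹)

Product: 0.141 mmol = 1.41×10⁻⁴ mol.
Photon energy at 385 nm: hc/λ = (6.626×10⁻³⁴)(2.998×10⁸)/(385×10⁻⁹) = 5.160×10⁻¹⁹ J.
Energy delivered: (166 mW)(583.8 s) = 96.91 J.
Photons incident: 96.91 / 5.160×10⁻¹⁹ = 1.878×10²⁰, i.e. 1.878×10²⁰/6.022×10²³ = 3.119×10⁻⁴ mol.
Fraction absorbed: 1 − 10^(−0.866) = 0.8639.
Photons absorbed: 0.8639 × 3.119×10⁻⁴ = 2.695×10⁻⁴ mol.
Φ = 1.41×10⁻⁴ mol / 2.695×10⁻⁴ mol photons = 0.523.

Φ = 0.523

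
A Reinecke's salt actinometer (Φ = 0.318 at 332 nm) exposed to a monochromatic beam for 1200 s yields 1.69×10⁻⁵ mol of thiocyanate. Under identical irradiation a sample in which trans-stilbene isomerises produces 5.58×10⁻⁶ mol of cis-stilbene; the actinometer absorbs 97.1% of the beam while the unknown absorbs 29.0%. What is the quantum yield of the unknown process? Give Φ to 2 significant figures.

Photons absorbed by the actinometer: 1.69×10⁻⁵ / 0.318 = 5.314×10⁻⁵ mol.
Incident flux: 5.314×10⁻⁵ / 0.971 = 5.473×10⁻⁵ einstein.
Absorbed by unknown: 0.290 × 5.473×10⁻⁵ = 1.587×10⁻⁵ mol.
Φ(unknown) = 5.58×10⁻⁶ / 1.587×10⁻⁵ = 0.35.

Φ = 0.35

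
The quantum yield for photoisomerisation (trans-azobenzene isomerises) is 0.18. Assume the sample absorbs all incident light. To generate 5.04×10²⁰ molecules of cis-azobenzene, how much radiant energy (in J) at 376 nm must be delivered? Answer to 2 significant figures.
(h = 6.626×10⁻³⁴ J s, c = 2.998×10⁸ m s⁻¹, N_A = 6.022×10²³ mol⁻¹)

1500 J

Product: 5.04×10²⁰ / 6.022×10²³ = 8.369×10⁻⁴ mol.
Photons that must be absorbed: 8.369×10⁻⁴ / 0.18 = 0.004649 mol.
Photon energy: hc/λ = 5.283×10⁻¹⁹ J; per mole, 3.181×10⁵ J mol⁻¹.
Energy required: 0.004649 × 3.181×10⁵ = 1500 J.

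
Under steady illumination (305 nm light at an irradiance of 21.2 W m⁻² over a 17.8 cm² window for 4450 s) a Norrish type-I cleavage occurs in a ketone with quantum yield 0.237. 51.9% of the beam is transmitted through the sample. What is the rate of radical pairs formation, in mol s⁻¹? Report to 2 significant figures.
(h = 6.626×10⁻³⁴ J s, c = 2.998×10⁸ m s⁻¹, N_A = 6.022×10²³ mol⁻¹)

Photon energy at 305 nm: hc/λ = (6.626×10⁻³⁴)(2.998×10⁸)/(305×10⁻⁹) = 6.513×10⁻¹⁹ J.
Energy delivered: (21.2 W m⁻²)(17.8×10⁻⁴ m²)(4450 s) = 167.9 J.
Photons incident: 167.9 / 6.513×10⁻¹⁹ = 2.578×10²⁰, i.e. 2.578×10²⁰/6.022×10²³ = 4.281×10⁻⁴ mol.
Fraction absorbed: 1 − 51.9/100 = 0.4810.
Photons absorbed: 0.4810 × 4.281×10⁻⁴ = 2.059×10⁻⁴ mol.
Product formed: 0.237 × 2.059×10⁻⁴ = 4.880×10⁻⁵ mol.
Rate: 4.880×10⁻⁵ / 4450 s = 1.1×10⁻⁸ mol s⁻¹.

1.1×10⁻⁸ mol s⁻¹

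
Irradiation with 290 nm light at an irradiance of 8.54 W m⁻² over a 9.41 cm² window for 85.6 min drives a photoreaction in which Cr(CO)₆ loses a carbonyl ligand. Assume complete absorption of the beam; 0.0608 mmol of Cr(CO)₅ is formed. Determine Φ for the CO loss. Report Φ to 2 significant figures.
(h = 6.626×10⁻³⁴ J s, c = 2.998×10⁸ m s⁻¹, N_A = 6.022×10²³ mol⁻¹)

Φ = 0.61

Product: 0.0608 mmol = 6.08×10⁻⁵ mol.
Photon energy at 290 nm: hc/λ = (6.626×10⁻³⁴)(2.998×10⁸)/(290×10⁻⁹) = 6.850×10⁻¹⁹ J.
Energy delivered: (8.54 W m⁻²)(9.41×10⁻⁴ m²)(5136 s) = 41.27 J.
Photons incident: 41.27 / 6.850×10⁻¹⁹ = 6.025×10¹⁹, i.e. 6.025×10¹⁹/6.022×10²³ = 1.000×10⁻⁴ mol.
Φ = 6.08×10⁻⁵ mol / 1.000×10⁻⁴ mol photons = 0.61.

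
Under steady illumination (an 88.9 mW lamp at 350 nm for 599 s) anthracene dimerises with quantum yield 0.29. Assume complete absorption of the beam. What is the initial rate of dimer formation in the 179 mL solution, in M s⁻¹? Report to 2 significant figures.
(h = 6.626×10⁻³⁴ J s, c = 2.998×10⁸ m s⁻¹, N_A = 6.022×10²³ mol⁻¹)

4.2×10⁻⁷ M s⁻¹

Photon energy at 350 nm: hc/λ = (6.626×10⁻³⁴)(2.998×10⁸)/(350×10⁻⁹) = 5.676×10⁻¹⁹ J.
Energy delivered: (88.9 mW)(599 s) = 53.25 J.
Photons incident: 53.25 / 5.676×10⁻¹⁹ = 9.382×10¹⁹, i.e. 9.382×10¹⁹/6.022×10²³ = 1.558×10⁻⁴ mol.
Product formed: 0.29 × 1.558×10⁻⁴ = 4.518×10⁻⁵ mol.
Rate: 4.518×10⁻⁵ mol / (599 s × 0.179 L) = 4.2×10⁻⁷ M s⁻¹.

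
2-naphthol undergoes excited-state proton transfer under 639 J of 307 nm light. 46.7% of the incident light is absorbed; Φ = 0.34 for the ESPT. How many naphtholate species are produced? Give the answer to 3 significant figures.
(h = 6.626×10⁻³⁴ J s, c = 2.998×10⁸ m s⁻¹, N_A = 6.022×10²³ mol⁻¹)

1.57×10²⁰ species

Photon energy at 307 nm: hc/λ = (6.626×10⁻³⁴)(2.998×10⁸)/(307×10⁻⁹) = 6.471×10⁻¹⁹ J.
Photons incident: 639 / 6.471×10⁻¹⁹ = 9.875×10²⁰, i.e. 9.875×10²⁰/6.022×10²³ = 0.001640 mol.
Photons absorbed: 0.467 × 0.001640 = 7.659×10⁻⁴ mol.
Product: Φ × n_abs = 0.34 × 7.659×10⁻⁴ = 2.604×10⁻⁴ mol.
As a count: 2.604×10⁻⁴ × 6.022×10²³ = 1.57×10²⁰.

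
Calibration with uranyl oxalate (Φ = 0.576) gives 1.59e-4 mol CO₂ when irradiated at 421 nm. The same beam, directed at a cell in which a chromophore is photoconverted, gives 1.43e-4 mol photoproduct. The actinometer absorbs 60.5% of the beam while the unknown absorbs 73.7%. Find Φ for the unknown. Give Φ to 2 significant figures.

Φ = 0.43

Photons absorbed by the actinometer: 1.59e-4 / 0.576 = 2.760e-4 mol.
Incident flux: 2.760e-4 / 0.605 = 4.562e-4 einstein.
Absorbed by unknown: 0.737 × 4.562e-4 = 3.362e-4 mol.
Φ(unknown) = 1.43e-4 / 3.362e-4 = 0.43.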